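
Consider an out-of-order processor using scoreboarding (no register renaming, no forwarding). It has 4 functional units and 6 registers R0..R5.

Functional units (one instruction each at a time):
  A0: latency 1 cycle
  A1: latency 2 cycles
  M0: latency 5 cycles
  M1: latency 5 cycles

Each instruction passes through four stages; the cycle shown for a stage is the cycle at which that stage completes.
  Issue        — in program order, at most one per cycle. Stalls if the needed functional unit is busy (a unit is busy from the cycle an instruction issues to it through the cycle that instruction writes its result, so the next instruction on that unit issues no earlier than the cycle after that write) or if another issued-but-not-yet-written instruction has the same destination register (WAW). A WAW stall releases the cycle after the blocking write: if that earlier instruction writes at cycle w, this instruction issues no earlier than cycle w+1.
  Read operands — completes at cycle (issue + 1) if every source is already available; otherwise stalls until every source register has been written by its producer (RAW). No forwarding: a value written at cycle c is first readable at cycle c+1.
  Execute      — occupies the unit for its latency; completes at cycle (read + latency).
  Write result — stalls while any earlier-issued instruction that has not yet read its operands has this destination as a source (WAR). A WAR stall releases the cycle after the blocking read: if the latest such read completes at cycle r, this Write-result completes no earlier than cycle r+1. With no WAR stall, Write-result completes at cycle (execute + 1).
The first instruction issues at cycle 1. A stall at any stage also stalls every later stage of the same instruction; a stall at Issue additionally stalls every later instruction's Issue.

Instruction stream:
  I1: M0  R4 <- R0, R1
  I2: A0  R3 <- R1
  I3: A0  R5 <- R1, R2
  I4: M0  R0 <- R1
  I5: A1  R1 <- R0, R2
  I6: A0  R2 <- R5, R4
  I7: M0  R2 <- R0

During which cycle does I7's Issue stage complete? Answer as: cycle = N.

[1] I1 issues→M0
[2] I1 reads · I2 issues→A0
[3] I2 reads
[4] I2 exec-done
[5] I2 writes R3
[6] I3 issues→A0
[7] I1 exec-done · I3 reads
[8] I1 writes R4 · I3 exec-done
[9] I3 writes R5 · I4 issues→M0
[10] I4 reads · I5 issues→A1
[11] I6 issues→A0
[12] I6 reads
[13] I6 exec-done
[15] I4 exec-done
[16] I4 writes R0
[17] I5 reads
[18] I6 writes R2
[19] I5 exec-done · I7 issues→M0
[20] I5 writes R1 · I7 reads
[25] I7 exec-done
[26] I7 writes R2

cycle = 19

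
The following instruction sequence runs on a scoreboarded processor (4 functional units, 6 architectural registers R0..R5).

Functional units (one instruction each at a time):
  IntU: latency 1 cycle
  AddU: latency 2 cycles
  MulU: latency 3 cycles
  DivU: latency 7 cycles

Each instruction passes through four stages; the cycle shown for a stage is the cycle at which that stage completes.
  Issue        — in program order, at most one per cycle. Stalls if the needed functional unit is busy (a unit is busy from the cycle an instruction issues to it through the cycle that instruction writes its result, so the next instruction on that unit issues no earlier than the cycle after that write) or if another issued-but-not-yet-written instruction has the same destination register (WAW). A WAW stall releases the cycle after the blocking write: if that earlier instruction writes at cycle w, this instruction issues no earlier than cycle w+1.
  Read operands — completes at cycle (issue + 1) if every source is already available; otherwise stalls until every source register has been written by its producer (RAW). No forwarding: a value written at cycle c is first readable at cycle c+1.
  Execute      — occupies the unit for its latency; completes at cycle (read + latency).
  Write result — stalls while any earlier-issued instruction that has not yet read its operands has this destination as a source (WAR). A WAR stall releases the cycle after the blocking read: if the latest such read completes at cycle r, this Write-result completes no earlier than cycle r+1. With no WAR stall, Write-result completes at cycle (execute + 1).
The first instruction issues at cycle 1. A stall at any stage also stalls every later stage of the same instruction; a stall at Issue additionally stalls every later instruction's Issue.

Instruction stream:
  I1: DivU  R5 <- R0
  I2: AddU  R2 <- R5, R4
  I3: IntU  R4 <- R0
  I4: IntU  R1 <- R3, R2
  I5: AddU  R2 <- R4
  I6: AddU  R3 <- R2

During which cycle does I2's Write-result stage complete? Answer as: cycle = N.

c1: I1→DivU
c2: I1 RO; I2→AddU
c3: I3→IntU
c4: I3 RO
c5: I3 EX
c9: I1 EX
c10: I1 WR R5
c11: I2 RO
c12: I3 WR R4
c13: I2 EX; I4→IntU
c14: I2 WR R2
c15: I4 RO; I5→AddU
c16: I4 EX; I5 RO
c17: I4 WR R1
c18: I5 EX
c19: I5 WR R2
c20: I6→AddU
c21: I6 RO
c23: I6 EX
c24: I6 WR R3

cycle = 14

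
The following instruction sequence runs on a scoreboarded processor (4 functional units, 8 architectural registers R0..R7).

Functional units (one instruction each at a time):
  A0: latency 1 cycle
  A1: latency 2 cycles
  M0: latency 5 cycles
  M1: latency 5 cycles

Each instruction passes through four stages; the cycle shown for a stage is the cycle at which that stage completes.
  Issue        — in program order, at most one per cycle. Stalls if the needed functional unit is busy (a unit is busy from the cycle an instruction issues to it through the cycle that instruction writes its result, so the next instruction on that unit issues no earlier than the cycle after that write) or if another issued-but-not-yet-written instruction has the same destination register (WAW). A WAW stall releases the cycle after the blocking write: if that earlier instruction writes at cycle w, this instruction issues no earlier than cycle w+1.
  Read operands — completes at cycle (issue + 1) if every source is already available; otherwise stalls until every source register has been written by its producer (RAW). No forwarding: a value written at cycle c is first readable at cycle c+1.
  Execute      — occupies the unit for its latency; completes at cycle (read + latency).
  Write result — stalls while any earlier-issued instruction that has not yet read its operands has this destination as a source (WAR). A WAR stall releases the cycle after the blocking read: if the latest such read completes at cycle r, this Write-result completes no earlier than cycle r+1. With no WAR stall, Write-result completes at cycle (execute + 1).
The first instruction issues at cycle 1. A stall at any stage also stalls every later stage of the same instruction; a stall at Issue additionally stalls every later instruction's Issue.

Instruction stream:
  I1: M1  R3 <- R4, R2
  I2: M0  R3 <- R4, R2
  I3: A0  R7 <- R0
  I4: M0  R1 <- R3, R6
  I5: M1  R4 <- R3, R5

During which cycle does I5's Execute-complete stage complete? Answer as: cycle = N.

cycle = 24

I1 -> (1, 2, 7, 8)
I2 -> (9, 10, 15, 16)  // WAW R3: wait I1 write@8
I3 -> (10, 11, 12, 13)
I4 -> (17, 18, 23, 24)  // struct: M0 busy until I2 writes@16
I5 -> (18, 19, 24, 25)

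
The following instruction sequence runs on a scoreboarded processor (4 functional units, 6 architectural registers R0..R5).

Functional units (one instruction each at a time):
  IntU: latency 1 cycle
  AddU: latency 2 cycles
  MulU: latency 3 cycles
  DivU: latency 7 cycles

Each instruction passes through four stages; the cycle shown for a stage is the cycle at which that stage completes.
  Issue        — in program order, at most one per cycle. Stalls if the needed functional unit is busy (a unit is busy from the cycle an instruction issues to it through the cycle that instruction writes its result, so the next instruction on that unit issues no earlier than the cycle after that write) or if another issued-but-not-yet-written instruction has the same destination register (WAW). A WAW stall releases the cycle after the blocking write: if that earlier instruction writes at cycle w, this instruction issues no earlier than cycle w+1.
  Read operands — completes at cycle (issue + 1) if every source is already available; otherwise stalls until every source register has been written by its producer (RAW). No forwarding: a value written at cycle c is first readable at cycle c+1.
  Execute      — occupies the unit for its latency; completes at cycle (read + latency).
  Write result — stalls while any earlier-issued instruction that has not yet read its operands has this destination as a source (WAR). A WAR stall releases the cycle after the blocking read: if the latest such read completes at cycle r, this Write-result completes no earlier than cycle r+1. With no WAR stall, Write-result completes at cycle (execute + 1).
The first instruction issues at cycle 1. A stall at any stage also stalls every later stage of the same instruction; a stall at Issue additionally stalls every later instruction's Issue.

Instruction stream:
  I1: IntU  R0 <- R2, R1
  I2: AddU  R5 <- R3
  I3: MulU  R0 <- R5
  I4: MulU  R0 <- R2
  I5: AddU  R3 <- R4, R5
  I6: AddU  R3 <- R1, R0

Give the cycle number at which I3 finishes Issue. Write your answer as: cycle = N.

I1: IS=1 RO=2 EX=3 WR=4
I2: IS=2 RO=3 EX=5 WR=6
I3: IS=5 RO=7 EX=10 WR=11  [WAW R0: wait I1 write@4; RAW R5: wait I2 write@6]
I4: IS=12 RO=13 EX=16 WR=17  [struct: MulU busy until I3 writes@11]
I5: IS=13 RO=14 EX=16 WR=17
I6: IS=18 RO=19 EX=21 WR=22  [struct: AddU busy until I5 writes@17]

cycle = 5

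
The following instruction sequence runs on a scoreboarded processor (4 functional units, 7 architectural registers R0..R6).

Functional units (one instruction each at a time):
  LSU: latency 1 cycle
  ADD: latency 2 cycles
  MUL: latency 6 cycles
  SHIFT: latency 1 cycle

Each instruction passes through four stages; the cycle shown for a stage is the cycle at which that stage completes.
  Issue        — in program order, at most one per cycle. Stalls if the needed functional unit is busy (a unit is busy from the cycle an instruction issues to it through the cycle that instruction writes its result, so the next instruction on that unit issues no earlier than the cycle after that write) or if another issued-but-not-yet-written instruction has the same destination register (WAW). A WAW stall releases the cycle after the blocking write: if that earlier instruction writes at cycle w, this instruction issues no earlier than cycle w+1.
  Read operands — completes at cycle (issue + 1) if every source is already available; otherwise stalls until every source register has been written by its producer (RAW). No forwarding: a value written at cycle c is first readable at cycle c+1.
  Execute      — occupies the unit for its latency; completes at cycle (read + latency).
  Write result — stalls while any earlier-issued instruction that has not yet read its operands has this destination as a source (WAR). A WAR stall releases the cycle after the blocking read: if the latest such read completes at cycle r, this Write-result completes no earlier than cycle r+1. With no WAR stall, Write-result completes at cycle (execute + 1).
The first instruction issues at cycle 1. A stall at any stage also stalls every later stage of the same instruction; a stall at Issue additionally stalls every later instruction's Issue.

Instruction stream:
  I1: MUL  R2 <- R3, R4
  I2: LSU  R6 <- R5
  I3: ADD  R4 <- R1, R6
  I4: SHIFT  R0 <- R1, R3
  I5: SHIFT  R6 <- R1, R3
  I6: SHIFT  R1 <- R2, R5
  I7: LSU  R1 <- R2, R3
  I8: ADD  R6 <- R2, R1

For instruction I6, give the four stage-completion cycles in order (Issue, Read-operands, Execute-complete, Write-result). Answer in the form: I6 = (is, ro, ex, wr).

[1] I1 dispatched to MUL
[2] I1 operands ready, I2 dispatched to LSU
[3] I2 operands ready, I3 dispatched to ADD
[4] I2 complete, I4 dispatched to SHIFT
[5] R6←I2, I4 operands ready
[6] I3 operands ready, I4 complete
[7] R0←I4
[8] I1 complete, I3 complete, I5 dispatched to SHIFT
[9] R2←I1, R4←I3, I5 operands ready
[10] I5 complete
[11] R6←I5
[12] I6 dispatched to SHIFT
[13] I6 operands ready
[14] I6 complete
[15] R1←I6
[16] I7 dispatched to LSU
[17] I7 operands ready, I8 dispatched to ADD
[18] I7 complete
[19] R1←I7
[20] I8 operands ready
[22] I8 complete
[23] R6←I8

I6 = (12, 13, 14, 15)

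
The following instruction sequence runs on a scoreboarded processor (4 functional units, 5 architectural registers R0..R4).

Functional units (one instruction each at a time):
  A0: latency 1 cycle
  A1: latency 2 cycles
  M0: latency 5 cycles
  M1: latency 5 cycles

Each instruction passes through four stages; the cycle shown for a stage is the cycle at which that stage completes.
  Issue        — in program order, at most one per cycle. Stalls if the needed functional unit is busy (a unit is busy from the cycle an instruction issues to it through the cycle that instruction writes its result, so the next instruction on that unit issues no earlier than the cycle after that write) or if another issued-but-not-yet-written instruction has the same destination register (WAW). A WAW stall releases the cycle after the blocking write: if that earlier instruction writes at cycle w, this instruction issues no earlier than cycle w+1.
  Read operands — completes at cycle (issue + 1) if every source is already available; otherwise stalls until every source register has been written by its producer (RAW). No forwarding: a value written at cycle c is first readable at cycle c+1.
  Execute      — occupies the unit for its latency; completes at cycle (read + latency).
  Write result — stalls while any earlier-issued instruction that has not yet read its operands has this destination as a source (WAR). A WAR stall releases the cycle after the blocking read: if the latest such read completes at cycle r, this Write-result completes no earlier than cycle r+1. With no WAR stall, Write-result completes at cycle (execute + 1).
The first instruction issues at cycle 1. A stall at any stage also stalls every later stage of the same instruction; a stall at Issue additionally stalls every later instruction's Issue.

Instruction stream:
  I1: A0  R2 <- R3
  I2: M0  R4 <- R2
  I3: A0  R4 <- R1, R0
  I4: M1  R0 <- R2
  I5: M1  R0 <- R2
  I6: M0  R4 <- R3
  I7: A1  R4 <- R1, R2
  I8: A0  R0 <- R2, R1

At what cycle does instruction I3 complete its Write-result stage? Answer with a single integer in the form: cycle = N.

cycle = 15

1) issue 1, read 2, done 3, write 4
2) issue 2, read 5, done 10, write 11  <RAW R2: wait I1 write@4>
3) issue 12, read 13, done 14, write 15  <WAW R4: wait I2 write@11>
4) issue 13, read 14, done 19, write 20
5) issue 21, read 22, done 27, write 28  <struct: M1 busy until I4 writes@20>
6) issue 22, read 23, done 28, write 29
7) issue 30, read 31, done 33, write 34  <WAW R4: wait I6 write@29>
8) issue 31, read 32, done 33, write 34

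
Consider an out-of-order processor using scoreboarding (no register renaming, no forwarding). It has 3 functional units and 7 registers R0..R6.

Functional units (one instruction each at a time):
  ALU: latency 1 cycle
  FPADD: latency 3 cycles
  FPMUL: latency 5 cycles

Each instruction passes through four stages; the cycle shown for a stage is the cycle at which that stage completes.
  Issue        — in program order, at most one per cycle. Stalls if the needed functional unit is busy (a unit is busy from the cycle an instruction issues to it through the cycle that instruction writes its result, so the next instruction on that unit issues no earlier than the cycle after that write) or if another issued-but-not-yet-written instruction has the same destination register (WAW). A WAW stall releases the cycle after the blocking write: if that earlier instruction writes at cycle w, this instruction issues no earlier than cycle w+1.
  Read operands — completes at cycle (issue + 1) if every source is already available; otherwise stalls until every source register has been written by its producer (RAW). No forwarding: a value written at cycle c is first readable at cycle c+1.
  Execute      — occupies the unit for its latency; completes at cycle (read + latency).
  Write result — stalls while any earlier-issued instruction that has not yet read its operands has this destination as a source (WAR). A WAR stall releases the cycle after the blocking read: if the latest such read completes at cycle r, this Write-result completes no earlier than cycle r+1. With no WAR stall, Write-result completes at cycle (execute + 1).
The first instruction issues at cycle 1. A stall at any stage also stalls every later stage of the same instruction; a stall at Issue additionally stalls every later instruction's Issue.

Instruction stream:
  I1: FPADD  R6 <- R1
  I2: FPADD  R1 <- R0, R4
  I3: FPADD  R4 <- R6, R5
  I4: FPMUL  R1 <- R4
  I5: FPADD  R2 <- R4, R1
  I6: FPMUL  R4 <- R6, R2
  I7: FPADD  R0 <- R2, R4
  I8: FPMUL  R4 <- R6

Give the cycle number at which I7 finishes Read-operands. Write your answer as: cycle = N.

cycle = 38

cycle 1: I1 issues→FPADD
cycle 2: I1 reads
cycle 5: I1 exec-done
cycle 6: I1 writes R6
cycle 7: I2 issues→FPADD
cycle 8: I2 reads
cycle 11: I2 exec-done
cycle 12: I2 writes R1
cycle 13: I3 issues→FPADD
cycle 14: I3 reads; I4 issues→FPMUL
cycle 17: I3 exec-done
cycle 18: I3 writes R4
cycle 19: I4 reads; I5 issues→FPADD
cycle 24: I4 exec-done
cycle 25: I4 writes R1
cycle 26: I5 reads; I6 issues→FPMUL
cycle 29: I5 exec-done
cycle 30: I5 writes R2
cycle 31: I6 reads; I7 issues→FPADD
cycle 36: I6 exec-done
cycle 37: I6 writes R4
cycle 38: I7 reads; I8 issues→FPMUL
cycle 39: I8 reads
cycle 41: I7 exec-done
cycle 42: I7 writes R0
cycle 44: I8 exec-done
cycle 45: I8 writes R4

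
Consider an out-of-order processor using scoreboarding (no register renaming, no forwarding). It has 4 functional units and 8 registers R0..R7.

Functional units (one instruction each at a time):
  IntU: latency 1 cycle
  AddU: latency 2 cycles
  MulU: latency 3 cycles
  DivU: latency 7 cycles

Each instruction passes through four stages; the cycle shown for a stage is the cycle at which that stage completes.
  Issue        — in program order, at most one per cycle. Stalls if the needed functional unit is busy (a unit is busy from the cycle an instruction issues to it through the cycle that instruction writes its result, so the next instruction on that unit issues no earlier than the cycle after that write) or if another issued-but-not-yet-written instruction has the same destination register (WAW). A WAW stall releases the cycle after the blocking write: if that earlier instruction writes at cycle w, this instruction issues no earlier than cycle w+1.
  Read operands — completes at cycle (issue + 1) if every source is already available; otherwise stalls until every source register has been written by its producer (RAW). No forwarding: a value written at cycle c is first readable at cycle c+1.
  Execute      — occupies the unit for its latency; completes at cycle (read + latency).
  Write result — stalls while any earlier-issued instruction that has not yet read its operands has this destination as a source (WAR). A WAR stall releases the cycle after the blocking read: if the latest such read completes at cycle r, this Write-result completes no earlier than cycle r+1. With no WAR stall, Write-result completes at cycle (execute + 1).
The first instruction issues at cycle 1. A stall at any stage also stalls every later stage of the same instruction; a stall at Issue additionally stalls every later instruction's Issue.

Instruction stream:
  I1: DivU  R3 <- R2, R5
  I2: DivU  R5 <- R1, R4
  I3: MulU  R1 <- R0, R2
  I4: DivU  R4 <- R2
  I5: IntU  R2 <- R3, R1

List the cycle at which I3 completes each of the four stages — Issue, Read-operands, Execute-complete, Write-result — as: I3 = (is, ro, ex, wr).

I3 = (12, 13, 16, 17)

  I1 | 1 | 2 | 9 | 10
  I2 | 11 | 12 | 19 | 20   struct: DivU busy until I1 writes@10
  I3 | 12 | 13 | 16 | 17
  I4 | 21 | 22 | 29 | 30   struct: DivU busy until I2 writes@20
  I5 | 22 | 23 | 24 | 25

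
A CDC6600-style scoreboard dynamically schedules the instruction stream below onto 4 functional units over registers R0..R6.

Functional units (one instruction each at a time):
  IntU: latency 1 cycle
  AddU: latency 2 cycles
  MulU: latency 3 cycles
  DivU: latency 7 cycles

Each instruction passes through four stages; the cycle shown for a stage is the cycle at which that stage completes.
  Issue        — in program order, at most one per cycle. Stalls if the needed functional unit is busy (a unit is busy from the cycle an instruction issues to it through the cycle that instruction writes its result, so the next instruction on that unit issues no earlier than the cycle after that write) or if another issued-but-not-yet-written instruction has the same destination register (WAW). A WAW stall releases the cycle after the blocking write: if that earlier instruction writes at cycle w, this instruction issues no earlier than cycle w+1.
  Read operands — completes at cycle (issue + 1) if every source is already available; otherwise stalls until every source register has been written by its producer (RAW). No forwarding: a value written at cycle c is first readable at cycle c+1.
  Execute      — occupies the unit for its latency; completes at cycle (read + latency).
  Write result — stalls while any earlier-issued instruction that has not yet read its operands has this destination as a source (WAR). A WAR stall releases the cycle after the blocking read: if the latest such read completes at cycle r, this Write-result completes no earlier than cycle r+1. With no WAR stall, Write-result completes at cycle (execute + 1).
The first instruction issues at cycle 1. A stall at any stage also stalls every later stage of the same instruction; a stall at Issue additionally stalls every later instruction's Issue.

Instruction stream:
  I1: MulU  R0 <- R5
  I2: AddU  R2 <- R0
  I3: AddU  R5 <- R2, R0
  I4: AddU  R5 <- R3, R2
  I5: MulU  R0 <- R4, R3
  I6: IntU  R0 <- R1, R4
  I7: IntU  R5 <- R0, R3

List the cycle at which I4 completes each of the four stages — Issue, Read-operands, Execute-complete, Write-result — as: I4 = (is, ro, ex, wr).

[I1] 1/2/5/6
[I2] 2/7/9/10  (RAW R0: wait I1 write@6)
[I3] 11/12/14/15  (struct: AddU busy until I2 writes@10)
[I4] 16/17/19/20  (struct: AddU busy until I3 writes@15)
[I5] 17/18/21/22
[I6] 23/24/25/26  (WAW R0: wait I5 write@22)
[I7] 27/28/29/30  (struct: IntU busy until I6 writes@26)

I4 = (16, 17, 19, 20)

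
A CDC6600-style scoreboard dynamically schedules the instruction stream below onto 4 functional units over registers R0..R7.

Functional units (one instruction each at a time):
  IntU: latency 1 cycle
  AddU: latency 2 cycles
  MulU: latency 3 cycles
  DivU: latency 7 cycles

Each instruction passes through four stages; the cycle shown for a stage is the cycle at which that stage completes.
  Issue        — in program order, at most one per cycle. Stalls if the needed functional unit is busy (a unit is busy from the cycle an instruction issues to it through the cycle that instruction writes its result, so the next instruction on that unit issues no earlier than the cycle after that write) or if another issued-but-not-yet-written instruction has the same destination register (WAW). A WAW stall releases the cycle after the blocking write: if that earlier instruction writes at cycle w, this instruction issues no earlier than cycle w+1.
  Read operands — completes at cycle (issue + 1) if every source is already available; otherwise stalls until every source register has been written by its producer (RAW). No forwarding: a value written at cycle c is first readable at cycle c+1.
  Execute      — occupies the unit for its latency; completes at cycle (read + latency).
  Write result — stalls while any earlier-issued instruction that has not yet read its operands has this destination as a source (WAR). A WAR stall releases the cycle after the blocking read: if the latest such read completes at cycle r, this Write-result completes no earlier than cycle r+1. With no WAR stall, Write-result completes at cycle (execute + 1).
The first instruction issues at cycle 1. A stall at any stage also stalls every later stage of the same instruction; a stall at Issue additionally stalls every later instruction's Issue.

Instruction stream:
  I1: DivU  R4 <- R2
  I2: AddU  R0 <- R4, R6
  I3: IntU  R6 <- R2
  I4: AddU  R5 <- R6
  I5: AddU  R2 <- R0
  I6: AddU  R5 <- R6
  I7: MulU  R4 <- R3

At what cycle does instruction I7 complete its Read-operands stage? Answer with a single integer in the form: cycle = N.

I1  is:1  ro:2  ex:9  wr:10
I2  is:2  ro:11  ex:13  wr:14  — RAW R4: wait I1 write@10
I3  is:3  ro:4  ex:5  wr:12  — WAR R6: wait I2 read@11
I4  is:15  ro:16  ex:18  wr:19  — struct: AddU busy until I2 writes@14
I5  is:20  ro:21  ex:23  wr:24  — struct: AddU busy until I4 writes@19
I6  is:25  ro:26  ex:28  wr:29  — struct: AddU busy until I5 writes@24
I7  is:26  ro:27  ex:30  wr:31

cycle = 27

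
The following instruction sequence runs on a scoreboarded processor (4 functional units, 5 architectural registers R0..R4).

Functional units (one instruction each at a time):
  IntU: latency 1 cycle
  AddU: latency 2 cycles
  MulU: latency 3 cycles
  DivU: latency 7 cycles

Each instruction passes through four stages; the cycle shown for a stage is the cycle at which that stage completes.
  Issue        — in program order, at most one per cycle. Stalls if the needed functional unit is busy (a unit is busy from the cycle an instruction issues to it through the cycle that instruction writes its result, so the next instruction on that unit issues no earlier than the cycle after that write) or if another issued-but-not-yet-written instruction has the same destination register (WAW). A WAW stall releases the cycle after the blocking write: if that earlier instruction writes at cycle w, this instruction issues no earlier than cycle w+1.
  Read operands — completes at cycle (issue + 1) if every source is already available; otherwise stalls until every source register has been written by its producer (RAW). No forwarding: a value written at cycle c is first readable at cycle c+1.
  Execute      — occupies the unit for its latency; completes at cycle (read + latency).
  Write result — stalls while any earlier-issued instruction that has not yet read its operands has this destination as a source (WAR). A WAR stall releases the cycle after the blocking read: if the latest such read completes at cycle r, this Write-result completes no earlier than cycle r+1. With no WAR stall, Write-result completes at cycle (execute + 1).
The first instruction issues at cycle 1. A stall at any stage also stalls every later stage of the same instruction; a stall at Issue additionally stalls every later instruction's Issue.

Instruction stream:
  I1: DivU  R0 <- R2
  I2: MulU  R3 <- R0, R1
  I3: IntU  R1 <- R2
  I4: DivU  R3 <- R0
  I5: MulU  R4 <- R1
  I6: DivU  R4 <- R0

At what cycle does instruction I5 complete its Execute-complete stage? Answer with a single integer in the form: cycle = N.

c1: issue I1 (DivU)
c2: I1 read-ops · issue I2 (MulU)
c3: issue I3 (IntU)
c4: I3 read-ops
c5: I3 finished on IntU
c9: I1 finished on DivU
c10: I1→R0
c11: I2 read-ops
c12: I3→R1
c14: I2 finished on MulU
c15: I2→R3
c16: issue I4 (DivU)
c17: I4 read-ops · issue I5 (MulU)
c18: I5 read-ops
c21: I5 finished on MulU
c22: I5→R4
c24: I4 finished on DivU
c25: I4→R3
c26: issue I6 (DivU)
c27: I6 read-ops
c34: I6 finished on DivU
c35: I6→R4

cycle = 21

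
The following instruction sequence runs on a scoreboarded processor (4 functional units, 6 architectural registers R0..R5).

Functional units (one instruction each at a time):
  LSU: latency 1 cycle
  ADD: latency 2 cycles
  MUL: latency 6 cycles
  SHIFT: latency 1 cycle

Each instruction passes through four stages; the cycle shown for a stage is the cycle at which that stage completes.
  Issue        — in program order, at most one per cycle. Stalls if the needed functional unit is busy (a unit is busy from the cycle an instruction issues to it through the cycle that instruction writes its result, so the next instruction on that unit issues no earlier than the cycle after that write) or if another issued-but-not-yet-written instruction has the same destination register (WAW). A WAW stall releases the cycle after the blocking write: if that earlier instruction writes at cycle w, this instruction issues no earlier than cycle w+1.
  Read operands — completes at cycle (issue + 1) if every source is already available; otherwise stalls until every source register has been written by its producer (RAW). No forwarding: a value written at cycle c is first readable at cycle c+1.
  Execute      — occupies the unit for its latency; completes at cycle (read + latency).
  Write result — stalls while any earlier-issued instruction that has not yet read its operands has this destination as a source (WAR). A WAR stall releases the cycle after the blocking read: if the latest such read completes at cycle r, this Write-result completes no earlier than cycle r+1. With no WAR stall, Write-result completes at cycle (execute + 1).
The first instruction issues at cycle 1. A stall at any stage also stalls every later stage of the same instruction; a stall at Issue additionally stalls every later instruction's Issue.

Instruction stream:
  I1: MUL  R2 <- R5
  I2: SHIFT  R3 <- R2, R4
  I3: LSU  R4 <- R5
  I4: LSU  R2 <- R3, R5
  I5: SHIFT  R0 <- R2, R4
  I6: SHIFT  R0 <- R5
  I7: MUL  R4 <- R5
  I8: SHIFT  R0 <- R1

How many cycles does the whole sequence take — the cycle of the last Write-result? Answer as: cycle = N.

cycle = 28

[1] I1 issues→MUL
[2] I1 reads, I2 issues→SHIFT
[3] I3 issues→LSU
[4] I3 reads
[5] I3 exec-done
[8] I1 exec-done
[9] I1 writes R2
[10] I2 reads
[11] I2 exec-done, I3 writes R4
[12] I2 writes R3, I4 issues→LSU
[13] I4 reads, I5 issues→SHIFT
[14] I4 exec-done
[15] I4 writes R2
[16] I5 reads
[17] I5 exec-done
[18] I5 writes R0
[19] I6 issues→SHIFT
[20] I6 reads, I7 issues→MUL
[21] I6 exec-done, I7 reads
[22] I6 writes R0
[23] I8 issues→SHIFT
[24] I8 reads
[25] I8 exec-done
[26] I8 writes R0
[27] I7 exec-done
[28] I7 writes R4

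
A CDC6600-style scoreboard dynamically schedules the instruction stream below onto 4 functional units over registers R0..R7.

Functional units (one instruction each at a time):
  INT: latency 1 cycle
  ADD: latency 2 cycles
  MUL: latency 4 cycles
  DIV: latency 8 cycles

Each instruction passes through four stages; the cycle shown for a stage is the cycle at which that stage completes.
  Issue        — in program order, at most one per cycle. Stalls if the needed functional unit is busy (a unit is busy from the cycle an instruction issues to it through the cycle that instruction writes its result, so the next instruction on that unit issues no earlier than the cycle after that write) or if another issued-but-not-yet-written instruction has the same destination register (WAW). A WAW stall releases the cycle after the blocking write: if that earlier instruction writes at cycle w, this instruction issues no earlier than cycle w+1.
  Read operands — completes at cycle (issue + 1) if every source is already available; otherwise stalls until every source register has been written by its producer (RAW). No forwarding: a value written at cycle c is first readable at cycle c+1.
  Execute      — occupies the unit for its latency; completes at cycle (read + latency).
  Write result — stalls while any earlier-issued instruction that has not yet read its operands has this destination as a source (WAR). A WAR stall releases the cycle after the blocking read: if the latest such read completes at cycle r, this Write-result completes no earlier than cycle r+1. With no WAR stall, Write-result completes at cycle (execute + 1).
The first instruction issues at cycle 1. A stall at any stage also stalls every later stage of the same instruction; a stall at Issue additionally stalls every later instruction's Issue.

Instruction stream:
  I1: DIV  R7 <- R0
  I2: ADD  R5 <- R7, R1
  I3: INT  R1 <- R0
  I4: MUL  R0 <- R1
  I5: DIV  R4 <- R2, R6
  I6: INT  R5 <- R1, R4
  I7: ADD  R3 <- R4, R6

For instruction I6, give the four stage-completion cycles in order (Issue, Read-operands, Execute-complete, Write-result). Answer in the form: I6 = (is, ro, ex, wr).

[I1] 1/2/10/11
[I2] 2/12/14/15  (RAW R7: wait I1 write@11)
[I3] 3/4/5/13  (WAR R1: wait I2 read@12)
[I4] 4/14/18/19  (RAW R1: wait I3 write@13)
[I5] 12/13/21/22  (struct: DIV busy until I1 writes@11)
[I6] 16/23/24/25  (WAW R5: wait I2 write@15; RAW R4: wait I5 write@22)
[I7] 17/23/25/26  (RAW R4: wait I5 write@22)

I6 = (16, 23, 24, 25)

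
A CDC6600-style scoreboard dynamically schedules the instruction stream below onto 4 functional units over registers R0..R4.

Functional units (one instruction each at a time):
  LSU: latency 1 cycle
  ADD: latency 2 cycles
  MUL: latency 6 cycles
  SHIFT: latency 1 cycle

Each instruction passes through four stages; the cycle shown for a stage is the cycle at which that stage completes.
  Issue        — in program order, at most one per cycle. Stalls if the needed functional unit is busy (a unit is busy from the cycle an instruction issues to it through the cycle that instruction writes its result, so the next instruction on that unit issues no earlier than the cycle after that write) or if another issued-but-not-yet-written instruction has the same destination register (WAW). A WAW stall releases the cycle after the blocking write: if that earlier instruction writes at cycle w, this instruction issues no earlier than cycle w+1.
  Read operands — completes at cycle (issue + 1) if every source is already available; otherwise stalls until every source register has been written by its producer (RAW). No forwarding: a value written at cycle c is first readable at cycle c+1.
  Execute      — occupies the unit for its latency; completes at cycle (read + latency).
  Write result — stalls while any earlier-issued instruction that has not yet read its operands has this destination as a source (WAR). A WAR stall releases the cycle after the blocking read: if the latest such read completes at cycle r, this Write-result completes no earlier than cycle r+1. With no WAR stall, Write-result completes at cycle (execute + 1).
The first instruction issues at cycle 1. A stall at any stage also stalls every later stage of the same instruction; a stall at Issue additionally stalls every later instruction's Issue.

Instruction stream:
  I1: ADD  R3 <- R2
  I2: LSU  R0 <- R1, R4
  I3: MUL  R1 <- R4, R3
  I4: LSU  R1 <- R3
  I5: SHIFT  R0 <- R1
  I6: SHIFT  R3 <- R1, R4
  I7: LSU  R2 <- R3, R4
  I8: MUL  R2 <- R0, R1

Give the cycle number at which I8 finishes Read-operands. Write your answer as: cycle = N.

cycle = 29

c1: I1 dispatched to ADD
c2: I1 operands ready, I2 dispatched to LSU
c3: I2 operands ready, I3 dispatched to MUL
c4: I1 complete, I2 complete
c5: R3←I1, R0←I2
c6: I3 operands ready
c12: I3 complete
c13: R1←I3
c14: I4 dispatched to LSU
c15: I4 operands ready, I5 dispatched to SHIFT
c16: I4 complete
c17: R1←I4
c18: I5 operands ready
c19: I5 complete
c20: R0←I5
c21: I6 dispatched to SHIFT
c22: I6 operands ready, I7 dispatched to LSU
c23: I6 complete
c24: R3←I6
c25: I7 operands ready
c26: I7 complete
c27: R2←I7
c28: I8 dispatched to MUL
c29: I8 operands ready
c35: I8 complete
c36: R2←I8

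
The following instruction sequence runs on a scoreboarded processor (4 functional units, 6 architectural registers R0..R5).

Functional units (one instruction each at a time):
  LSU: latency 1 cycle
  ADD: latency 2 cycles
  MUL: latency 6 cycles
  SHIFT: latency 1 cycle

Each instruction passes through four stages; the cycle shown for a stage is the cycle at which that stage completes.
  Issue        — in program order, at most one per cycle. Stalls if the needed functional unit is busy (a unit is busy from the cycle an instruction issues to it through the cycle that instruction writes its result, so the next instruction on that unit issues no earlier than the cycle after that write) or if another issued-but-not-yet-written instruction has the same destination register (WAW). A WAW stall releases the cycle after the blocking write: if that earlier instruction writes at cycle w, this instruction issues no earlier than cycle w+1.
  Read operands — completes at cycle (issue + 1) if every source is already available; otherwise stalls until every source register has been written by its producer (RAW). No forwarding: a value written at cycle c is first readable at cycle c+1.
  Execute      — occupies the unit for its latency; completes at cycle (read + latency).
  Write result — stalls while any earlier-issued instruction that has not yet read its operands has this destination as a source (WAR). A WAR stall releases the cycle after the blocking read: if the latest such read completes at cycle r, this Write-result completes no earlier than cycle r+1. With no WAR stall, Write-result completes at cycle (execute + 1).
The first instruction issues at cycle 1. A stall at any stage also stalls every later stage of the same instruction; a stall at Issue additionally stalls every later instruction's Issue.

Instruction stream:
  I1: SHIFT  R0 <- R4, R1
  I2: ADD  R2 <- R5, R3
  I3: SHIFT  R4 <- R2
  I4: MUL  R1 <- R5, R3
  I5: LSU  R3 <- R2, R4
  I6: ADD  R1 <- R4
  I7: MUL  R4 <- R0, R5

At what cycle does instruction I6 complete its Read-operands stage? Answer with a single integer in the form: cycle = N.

I1  is:1  ro:2  ex:3  wr:4
I2  is:2  ro:3  ex:5  wr:6
I3  is:5  ro:7  ex:8  wr:9  — struct: SHIFT busy until I1 writes@4, RAW R2: wait I2 write@6
I4  is:6  ro:7  ex:13  wr:14
I5  is:7  ro:10  ex:11  wr:12  — RAW R4: wait I3 write@9
I6  is:15  ro:16  ex:18  wr:19  — WAW R1: wait I4 write@14
I7  is:16  ro:17  ex:23  wr:24

cycle = 16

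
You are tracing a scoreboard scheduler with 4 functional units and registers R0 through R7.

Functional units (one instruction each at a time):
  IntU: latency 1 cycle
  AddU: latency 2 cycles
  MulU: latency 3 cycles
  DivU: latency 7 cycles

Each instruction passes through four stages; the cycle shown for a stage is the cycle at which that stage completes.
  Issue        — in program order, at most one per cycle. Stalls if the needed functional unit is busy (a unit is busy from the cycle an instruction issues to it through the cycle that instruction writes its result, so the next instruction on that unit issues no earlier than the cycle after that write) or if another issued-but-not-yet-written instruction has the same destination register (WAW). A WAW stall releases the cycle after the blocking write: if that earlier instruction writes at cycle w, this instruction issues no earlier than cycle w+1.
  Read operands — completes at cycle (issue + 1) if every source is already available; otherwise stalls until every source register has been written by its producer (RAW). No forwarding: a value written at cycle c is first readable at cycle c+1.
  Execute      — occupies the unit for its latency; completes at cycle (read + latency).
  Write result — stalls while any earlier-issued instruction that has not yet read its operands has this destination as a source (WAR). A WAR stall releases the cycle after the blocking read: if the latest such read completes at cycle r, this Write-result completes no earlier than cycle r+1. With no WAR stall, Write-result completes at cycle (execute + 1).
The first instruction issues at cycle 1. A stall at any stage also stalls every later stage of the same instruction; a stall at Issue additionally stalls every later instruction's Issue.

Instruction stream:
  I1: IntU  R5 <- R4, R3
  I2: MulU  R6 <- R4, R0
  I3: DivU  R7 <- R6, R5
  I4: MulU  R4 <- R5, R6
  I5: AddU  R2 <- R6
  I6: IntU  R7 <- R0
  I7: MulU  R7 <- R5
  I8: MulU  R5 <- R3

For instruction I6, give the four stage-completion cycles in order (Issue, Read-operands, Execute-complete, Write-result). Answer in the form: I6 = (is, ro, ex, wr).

[1] I1→IntU
[2] I1 RO · I2→MulU
[3] I1 EX · I2 RO · I3→DivU
[4] I1 WR R5
[6] I2 EX
[7] I2 WR R6
[8] I3 RO · I4→MulU
[9] I4 RO · I5→AddU
[10] I5 RO
[12] I4 EX · I5 EX
[13] I4 WR R4 · I5 WR R2
[15] I3 EX
[16] I3 WR R7
[17] I6→IntU
[18] I6 RO
[19] I6 EX
[20] I6 WR R7
[21] I7→MulU
[22] I7 RO
[25] I7 EX
[26] I7 WR R7
[27] I8→MulU
[28] I8 RO
[31] I8 EX
[32] I8 WR R5

I6 = (17, 18, 19, 20)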